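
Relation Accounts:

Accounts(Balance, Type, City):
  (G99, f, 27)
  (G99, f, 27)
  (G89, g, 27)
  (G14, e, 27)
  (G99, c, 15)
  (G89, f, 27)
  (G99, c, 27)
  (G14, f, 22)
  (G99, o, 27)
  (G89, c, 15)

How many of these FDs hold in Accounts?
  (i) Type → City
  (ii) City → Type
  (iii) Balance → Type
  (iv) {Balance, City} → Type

(i) Type → City: Type=f: 4 rows → City takes values {27, 22} — violation; Type=c: 3 rows → City takes values {15, 27} — violation — fails.
(ii) City → Type: City=27: 7 rows → Type takes values {f, g, e, c, o} — violation — fails.
(iii) Balance → Type: Balance=G99: 5 rows → Type takes values {f, c, o} — violation; Balance=G89: 3 rows → Type takes values {g, f, c} — violation; Balance=G14: 2 rows → Type takes values {e, f} — violation — fails.
(iv) {Balance, City} → Type: (Balance=G99, City=27): 4 rows → Type takes values {f, c, o} — violation; (Balance=G89, City=27): 2 rows → Type takes values {g, f} — violation — fails.
None of the 4 dependencies hold.

0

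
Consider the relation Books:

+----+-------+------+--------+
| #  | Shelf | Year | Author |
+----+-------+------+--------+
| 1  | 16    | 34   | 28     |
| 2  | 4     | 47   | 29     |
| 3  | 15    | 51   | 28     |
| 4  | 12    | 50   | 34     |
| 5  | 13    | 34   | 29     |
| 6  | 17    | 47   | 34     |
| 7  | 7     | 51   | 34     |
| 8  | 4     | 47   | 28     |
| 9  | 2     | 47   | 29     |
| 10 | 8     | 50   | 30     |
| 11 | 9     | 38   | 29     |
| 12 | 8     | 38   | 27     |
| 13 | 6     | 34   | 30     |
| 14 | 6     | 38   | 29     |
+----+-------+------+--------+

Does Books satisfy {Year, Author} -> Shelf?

(Year=34, Author=28): row 1 → Shelf = 16 ✓
(Year=47, Author=29): rows 2, 9 → Shelf takes values {4, 2} — violation
(Year=51, Author=28): row 3 → Shelf = 15 ✓
(Year=50, Author=34): row 4 → Shelf = 12 ✓
(Year=34, Author=29): row 5 → Shelf = 13 ✓
(Year=47, Author=34): row 6 → Shelf = 17 ✓
(Year=51, Author=34): row 7 → Shelf = 7 ✓
(Year=47, Author=28): row 8 → Shelf = 4 ✓
(Year=50, Author=30): row 10 → Shelf = 8 ✓
(Year=38, Author=29): rows 11, 14 → Shelf takes values {9, 6} — violation
(Year=38, Author=27): row 12 → Shelf = 8 ✓
(Year=34, Author=30): row 13 → Shelf = 6 ✓
Two rows agree on {Year, Author} but differ on Shelf, so {Year, Author} -> Shelf does not hold.

No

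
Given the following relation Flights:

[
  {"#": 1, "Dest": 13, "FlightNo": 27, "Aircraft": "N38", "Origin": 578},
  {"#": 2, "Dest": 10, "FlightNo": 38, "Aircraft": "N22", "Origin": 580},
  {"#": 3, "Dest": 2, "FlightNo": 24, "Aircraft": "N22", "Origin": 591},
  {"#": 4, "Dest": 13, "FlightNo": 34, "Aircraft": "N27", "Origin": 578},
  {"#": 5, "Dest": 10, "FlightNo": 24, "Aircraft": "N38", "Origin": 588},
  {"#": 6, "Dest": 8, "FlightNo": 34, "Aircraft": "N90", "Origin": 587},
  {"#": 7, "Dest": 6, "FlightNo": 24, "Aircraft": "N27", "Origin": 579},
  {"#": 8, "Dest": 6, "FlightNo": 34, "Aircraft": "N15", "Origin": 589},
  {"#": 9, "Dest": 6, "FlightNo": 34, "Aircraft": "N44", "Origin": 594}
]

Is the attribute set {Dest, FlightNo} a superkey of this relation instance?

No

Rows 8 and 9 have the same {Dest, FlightNo} value (Dest=6, FlightNo=34) but are distinct tuples, so {Dest, FlightNo} does not determine every attribute — not a superkey.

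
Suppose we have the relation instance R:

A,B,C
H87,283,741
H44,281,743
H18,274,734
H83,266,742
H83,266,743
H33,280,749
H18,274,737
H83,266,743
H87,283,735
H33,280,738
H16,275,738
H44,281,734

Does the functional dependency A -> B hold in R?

Yes

A=H87: 2 rows → B = 283, 283 ✓
A=H44: 2 rows → B = 281, 281 ✓
A=H18: 2 rows → B = 274, 274 ✓
A=H83: 3 rows → B = 266, 266, 266 ✓
A=H33: 2 rows → B = 280, 280 ✓
A=H16: 1 row → B = 275 ✓
Every A value is associated with a single B value, so A -> B holds.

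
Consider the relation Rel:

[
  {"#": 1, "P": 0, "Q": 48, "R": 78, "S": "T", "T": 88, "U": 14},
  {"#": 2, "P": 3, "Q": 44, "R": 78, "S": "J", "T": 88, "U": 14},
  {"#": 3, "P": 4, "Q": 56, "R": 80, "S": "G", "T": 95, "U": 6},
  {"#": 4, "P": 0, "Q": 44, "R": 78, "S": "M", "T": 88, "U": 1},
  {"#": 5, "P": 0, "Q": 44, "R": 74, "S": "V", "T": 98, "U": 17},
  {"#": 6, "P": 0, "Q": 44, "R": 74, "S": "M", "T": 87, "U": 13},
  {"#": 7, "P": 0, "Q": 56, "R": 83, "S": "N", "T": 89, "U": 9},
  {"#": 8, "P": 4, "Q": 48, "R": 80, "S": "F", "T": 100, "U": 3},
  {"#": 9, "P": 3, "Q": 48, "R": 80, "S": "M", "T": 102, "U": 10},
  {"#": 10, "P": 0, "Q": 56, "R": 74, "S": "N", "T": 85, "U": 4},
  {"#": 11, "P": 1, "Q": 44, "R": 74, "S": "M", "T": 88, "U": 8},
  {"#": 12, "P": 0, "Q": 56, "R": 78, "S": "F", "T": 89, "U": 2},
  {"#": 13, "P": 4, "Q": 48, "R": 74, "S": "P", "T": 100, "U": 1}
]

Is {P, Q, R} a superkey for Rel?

Rows 5 and 6 have the same {P, Q, R} value (P=0, Q=44, R=74) but are distinct tuples, so {P, Q, R} does not determine every attribute — not a superkey.

No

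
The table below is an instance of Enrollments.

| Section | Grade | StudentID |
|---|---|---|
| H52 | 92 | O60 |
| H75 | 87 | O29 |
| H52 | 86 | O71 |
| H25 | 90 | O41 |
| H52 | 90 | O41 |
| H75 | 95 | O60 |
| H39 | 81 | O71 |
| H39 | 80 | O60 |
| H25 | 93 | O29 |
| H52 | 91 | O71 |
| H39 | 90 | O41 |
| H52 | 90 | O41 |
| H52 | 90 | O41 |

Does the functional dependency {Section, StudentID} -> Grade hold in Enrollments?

No

(Section=H52, StudentID=O60): 1 row → Grade = 92 ✓
(Section=H75, StudentID=O29): 1 row → Grade = 87 ✓
(Section=H52, StudentID=O71): 2 rows → Grade takes values {86, 91} — violation
(Section=H25, StudentID=O41): 1 row → Grade = 90 ✓
(Section=H52, StudentID=O41): 3 rows → Grade = 90, 90, 90 ✓
(Section=H75, StudentID=O60): 1 row → Grade = 95 ✓
(Section=H39, StudentID=O71): 1 row → Grade = 81 ✓
(Section=H39, StudentID=O60): 1 row → Grade = 80 ✓
(Section=H25, StudentID=O29): 1 row → Grade = 93 ✓
(Section=H39, StudentID=O41): 1 row → Grade = 90 ✓
Two rows agree on {Section, StudentID} but differ on Grade, so {Section, StudentID} -> Grade does not hold.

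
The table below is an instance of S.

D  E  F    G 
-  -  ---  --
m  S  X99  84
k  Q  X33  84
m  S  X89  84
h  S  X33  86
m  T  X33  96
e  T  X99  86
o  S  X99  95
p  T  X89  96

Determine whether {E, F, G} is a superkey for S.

Yes

All 8 rows have distinct {E, F, G} values, so {E, F, G} → (all attributes) holds and {E, F, G} is a superkey.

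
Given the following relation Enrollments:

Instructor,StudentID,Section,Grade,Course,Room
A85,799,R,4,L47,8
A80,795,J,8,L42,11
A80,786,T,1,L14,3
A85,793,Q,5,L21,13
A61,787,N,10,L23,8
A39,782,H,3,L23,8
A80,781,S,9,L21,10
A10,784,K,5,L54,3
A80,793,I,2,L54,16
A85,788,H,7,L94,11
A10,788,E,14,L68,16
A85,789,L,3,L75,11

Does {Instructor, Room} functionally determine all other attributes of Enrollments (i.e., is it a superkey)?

Two distinct rows share (Instructor=A85, Room=11), so {Instructor, Room} does not determine every attribute — not a superkey.

No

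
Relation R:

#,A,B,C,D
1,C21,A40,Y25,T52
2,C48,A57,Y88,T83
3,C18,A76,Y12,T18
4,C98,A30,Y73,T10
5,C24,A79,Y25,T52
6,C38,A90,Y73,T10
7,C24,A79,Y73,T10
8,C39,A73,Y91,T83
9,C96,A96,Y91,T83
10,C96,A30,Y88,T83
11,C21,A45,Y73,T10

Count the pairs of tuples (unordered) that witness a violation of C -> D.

0

C=Y25: all 2 rows agree on D — 0 pairs.
C=Y88: all 2 rows agree on D — 0 pairs.
C=Y73: all 4 rows agree on D — 0 pairs.
C=Y91: all 2 rows agree on D — 0 pairs.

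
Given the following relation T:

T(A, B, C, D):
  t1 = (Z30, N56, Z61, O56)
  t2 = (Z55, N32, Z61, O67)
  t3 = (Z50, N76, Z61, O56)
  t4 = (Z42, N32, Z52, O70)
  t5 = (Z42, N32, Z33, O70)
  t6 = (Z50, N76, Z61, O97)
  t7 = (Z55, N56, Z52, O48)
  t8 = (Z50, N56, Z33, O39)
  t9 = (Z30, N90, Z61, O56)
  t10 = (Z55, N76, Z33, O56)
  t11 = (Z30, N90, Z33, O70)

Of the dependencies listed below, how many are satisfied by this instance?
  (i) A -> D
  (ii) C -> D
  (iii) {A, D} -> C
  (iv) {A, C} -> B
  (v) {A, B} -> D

0

(i) A -> D: A=Z30: rows 1, 9, 11 → D takes values {O56, O70} — violation; A=Z55: rows 2, 7, 10 → D takes values {O67, O48, O56} — violation; A=Z50: rows 3, 6, 8 → D takes values {O56, O97, O39} — violation — fails.
(ii) C -> D: C=Z61: rows 1, 2, 3, 6, 9 → D takes values {O56, O67, O97} — violation; C=Z52: rows 4, 7 → D takes values {O70, O48} — violation; C=Z33: rows 5, 8, 10, 11 → D takes values {O70, O39, O56} — violation — fails.
(iii) {A, D} -> C: (A=Z42, D=O70): rows 4, 5 → C takes values {Z52, Z33} — violation — fails.
(iv) {A, C} -> B: (A=Z30, C=Z61): rows 1, 9 → B takes values {N56, N90} — violation — fails.
(v) {A, B} -> D: (A=Z50, B=N76): rows 3, 6 → D takes values {O56, O97} — violation; (A=Z30, B=N90): rows 9, 11 → D takes values {O56, O70} — violation — fails.
None of the 5 dependencies hold.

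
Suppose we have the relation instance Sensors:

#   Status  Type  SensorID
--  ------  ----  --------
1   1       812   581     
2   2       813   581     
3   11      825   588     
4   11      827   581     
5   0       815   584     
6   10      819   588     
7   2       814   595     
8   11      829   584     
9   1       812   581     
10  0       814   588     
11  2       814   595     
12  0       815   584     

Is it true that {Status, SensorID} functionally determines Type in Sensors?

Yes

(Status=1, SensorID=581): rows 1, 9 → Type = 812, 812 ✓
(Status=2, SensorID=581): row 2 → Type = 813 ✓
(Status=11, SensorID=588): row 3 → Type = 825 ✓
(Status=11, SensorID=581): row 4 → Type = 827 ✓
(Status=0, SensorID=584): rows 5, 12 → Type = 815, 815 ✓
(Status=10, SensorID=588): row 6 → Type = 819 ✓
(Status=2, SensorID=595): rows 7, 11 → Type = 814, 814 ✓
(Status=11, SensorID=584): row 8 → Type = 829 ✓
(Status=0, SensorID=588): row 10 → Type = 814 ✓
Every {Status, SensorID} value is associated with a single Type value, so {Status, SensorID} -> Type holds.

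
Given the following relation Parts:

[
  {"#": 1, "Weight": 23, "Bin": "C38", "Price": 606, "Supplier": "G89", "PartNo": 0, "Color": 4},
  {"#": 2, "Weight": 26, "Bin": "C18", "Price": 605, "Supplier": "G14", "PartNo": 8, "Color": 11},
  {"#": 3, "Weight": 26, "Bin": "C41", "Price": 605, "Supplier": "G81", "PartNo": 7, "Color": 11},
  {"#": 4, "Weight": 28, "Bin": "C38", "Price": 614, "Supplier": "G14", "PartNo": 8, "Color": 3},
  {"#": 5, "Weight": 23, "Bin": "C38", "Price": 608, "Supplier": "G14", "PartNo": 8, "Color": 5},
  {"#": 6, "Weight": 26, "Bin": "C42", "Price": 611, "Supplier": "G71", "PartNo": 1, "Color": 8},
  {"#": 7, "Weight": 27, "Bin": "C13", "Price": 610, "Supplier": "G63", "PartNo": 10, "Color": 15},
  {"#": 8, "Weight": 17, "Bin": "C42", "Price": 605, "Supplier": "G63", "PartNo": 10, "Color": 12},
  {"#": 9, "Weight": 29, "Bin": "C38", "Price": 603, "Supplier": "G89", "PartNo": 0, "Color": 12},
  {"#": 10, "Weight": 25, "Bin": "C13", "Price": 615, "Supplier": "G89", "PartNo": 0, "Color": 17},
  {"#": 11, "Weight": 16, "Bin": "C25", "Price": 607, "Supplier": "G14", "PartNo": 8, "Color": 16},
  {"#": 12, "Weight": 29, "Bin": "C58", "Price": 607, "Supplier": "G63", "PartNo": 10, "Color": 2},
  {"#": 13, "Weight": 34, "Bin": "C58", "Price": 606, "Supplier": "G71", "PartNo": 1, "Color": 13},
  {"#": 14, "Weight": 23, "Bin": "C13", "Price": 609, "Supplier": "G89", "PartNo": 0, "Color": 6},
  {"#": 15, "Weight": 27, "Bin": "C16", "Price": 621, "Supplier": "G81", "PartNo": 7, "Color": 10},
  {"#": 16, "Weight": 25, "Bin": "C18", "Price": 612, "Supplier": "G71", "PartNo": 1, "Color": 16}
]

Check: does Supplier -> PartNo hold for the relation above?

Supplier=G89: rows 1, 9, 10, 14 → PartNo = 0, 0, 0, 0 ✓
Supplier=G14: rows 2, 4, 5, 11 → PartNo = 8, 8, 8, 8 ✓
Supplier=G81: rows 3, 15 → PartNo = 7, 7 ✓
Supplier=G71: rows 6, 13, 16 → PartNo = 1, 1, 1 ✓
Supplier=G63: rows 7, 8, 12 → PartNo = 10, 10, 10 ✓
Every Supplier value is associated with a single PartNo value, so Supplier -> PartNo holds.

Yes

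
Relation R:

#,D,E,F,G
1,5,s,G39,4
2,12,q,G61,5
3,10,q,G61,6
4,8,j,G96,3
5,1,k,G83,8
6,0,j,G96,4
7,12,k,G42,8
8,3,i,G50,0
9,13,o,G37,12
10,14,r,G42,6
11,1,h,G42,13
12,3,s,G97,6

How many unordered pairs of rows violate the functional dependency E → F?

E=s: violating pairs (1,12) — 1 pair.
E=q: all 2 rows agree on F — 0 pairs.
E=j: all 2 rows agree on F — 0 pairs.
E=k: violating pairs (5,7) — 1 pair.

2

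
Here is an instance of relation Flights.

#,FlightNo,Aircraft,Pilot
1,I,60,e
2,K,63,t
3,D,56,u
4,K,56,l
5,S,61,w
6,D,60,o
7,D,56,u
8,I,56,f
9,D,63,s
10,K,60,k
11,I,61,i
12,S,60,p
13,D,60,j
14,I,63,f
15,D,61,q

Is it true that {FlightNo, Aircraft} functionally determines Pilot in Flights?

(FlightNo=I, Aircraft=60): row 1 → Pilot = e ✓
(FlightNo=K, Aircraft=63): row 2 → Pilot = t ✓
(FlightNo=D, Aircraft=56): rows 3, 7 → Pilot = u, u ✓
(FlightNo=K, Aircraft=56): row 4 → Pilot = l ✓
(FlightNo=S, Aircraft=61): row 5 → Pilot = w ✓
(FlightNo=D, Aircraft=60): rows 6, 13 → Pilot takes values {o, j} — violation
(FlightNo=I, Aircraft=56): row 8 → Pilot = f ✓
(FlightNo=D, Aircraft=63): row 9 → Pilot = s ✓
(FlightNo=K, Aircraft=60): row 10 → Pilot = k ✓
(FlightNo=I, Aircraft=61): row 11 → Pilot = i ✓
(FlightNo=S, Aircraft=60): row 12 → Pilot = p ✓
(FlightNo=I, Aircraft=63): row 14 → Pilot = f ✓
(FlightNo=D, Aircraft=61): row 15 → Pilot = q ✓
Two rows agree on {FlightNo, Aircraft} but differ on Pilot, so {FlightNo, Aircraft} -> Pilot does not hold.

No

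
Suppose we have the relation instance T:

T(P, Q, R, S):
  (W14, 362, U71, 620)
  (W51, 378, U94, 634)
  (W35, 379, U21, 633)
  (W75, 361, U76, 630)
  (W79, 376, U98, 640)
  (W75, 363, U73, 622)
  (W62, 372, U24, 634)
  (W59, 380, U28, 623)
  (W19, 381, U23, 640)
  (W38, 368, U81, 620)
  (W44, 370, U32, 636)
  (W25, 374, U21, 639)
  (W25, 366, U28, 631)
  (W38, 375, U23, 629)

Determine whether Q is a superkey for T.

Yes

All 14 rows have distinct Q values, so Q → (all attributes) holds and Q is a superkey.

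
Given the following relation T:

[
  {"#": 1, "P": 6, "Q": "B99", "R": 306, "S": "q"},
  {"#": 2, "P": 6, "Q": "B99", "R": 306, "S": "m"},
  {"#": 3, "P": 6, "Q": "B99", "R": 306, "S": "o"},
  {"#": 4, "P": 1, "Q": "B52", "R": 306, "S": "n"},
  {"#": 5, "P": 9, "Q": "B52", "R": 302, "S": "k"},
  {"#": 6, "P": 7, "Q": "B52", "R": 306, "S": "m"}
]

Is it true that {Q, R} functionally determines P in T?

(Q=B99, R=306): rows 1, 2, 3 → P = 6, 6, 6 ✓
(Q=B52, R=306): rows 4, 6 → P takes values {1, 7} — violation
(Q=B52, R=302): row 5 → P = 9 ✓
Two rows agree on {Q, R} but differ on P, so {Q, R} → P does not hold.

No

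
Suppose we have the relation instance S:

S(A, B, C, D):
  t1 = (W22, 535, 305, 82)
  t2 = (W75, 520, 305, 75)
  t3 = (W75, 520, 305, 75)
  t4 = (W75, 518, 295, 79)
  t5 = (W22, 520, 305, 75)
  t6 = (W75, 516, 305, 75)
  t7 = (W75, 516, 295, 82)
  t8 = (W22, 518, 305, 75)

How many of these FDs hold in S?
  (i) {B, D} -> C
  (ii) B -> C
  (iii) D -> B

(i) {B, D} -> C: every LHS value maps to a single RHS value — holds.
(ii) B -> C: B=518: rows 4, 8 → C takes values {295, 305} — violation; B=516: rows 6, 7 → C takes values {305, 295} — violation — fails.
(iii) D -> B: D=82: rows 1, 7 → B takes values {535, 516} — violation; D=75: rows 2, 3, 5, 6, 8 → B takes values {520, 516, 518} — violation — fails.
1 of the 3 dependencies holds.

1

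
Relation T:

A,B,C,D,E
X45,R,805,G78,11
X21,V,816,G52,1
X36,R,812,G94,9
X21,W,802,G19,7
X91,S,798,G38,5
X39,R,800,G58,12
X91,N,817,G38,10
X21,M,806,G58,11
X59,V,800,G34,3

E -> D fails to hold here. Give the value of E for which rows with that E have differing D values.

E=11: 2 rows → D takes values {G78, G58} — violation
E=1: 1 row → D = G52 ✓
E=9: 1 row → D = G94 ✓
E=7: 1 row → D = G19 ✓
E=5: 1 row → D = G38 ✓
E=12: 1 row → D = G58 ✓
E=10: 1 row → D = G38 ✓
E=3: 1 row → D = G34 ✓
The only E value with inconsistent D is E=11.

11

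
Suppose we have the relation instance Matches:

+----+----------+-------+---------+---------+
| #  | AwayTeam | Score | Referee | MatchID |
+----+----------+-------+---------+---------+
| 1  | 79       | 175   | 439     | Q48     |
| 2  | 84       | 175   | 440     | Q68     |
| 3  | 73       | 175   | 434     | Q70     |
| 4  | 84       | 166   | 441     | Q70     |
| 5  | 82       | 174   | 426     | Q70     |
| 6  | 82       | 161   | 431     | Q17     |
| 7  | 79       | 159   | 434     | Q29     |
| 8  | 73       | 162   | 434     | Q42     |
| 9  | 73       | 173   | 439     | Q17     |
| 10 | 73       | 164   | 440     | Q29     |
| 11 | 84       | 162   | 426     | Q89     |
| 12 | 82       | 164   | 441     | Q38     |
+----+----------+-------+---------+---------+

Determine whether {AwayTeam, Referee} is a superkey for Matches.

No

Rows 3 and 8 have the same {AwayTeam, Referee} value (AwayTeam=73, Referee=434) but are distinct tuples, so {AwayTeam, Referee} does not determine every attribute — not a superkey.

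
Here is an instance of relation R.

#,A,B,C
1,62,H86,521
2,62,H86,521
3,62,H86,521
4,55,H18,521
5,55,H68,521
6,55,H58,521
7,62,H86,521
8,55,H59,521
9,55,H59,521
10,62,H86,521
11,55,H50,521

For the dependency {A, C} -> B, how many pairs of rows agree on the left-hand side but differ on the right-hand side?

14

(A=62, C=521): all 5 rows agree on B — 0 pairs.
(A=55, C=521): violating pairs (4,5), (4,6), (4,8), (4,9), (4,11), (5,6), (5,8), (5,9), (5,11), (6,8), (6,9), (6,11), (8,11), (9,11) — 14 pairs.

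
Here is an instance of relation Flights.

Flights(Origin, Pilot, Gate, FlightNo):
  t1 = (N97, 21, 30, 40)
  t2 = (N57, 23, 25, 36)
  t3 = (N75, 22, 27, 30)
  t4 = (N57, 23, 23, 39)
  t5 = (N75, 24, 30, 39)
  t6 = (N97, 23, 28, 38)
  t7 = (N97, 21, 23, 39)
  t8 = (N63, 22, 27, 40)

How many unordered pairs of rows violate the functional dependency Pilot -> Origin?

3

Pilot=21: all 2 rows agree on Origin — 0 pairs.
Pilot=23: violating pairs (2,6), (4,6) — 2 pairs.
Pilot=22: violating pairs (3,8) — 1 pair.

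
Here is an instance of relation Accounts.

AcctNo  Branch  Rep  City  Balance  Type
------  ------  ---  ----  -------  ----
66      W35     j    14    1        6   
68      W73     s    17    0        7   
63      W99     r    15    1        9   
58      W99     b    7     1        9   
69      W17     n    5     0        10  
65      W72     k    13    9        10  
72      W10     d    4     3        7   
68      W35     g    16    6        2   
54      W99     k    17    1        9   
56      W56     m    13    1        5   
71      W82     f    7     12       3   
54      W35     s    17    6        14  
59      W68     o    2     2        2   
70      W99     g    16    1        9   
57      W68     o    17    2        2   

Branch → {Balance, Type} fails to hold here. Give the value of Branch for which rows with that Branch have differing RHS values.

W35

Branch=W35: 3 rows → {Balance,Type} takes values {(1, 6), (6, 2), (6, 14)} — violation
Branch=W73: 1 row → {Balance,Type} = (0, 7) ✓
Branch=W99: 4 rows → {Balance,Type} = (1, 9), (1, 9), (1, 9), (1, 9) ✓
Branch=W17: 1 row → {Balance,Type} = (0, 10) ✓
Branch=W72: 1 row → {Balance,Type} = (9, 10) ✓
Branch=W10: 1 row → {Balance,Type} = (3, 7) ✓
Branch=W56: 1 row → {Balance,Type} = (1, 5) ✓
Branch=W82: 1 row → {Balance,Type} = (12, 3) ✓
Branch=W68: 2 rows → {Balance,Type} = (2, 2), (2, 2) ✓
The only Branch value with inconsistent RHS is Branch=W35.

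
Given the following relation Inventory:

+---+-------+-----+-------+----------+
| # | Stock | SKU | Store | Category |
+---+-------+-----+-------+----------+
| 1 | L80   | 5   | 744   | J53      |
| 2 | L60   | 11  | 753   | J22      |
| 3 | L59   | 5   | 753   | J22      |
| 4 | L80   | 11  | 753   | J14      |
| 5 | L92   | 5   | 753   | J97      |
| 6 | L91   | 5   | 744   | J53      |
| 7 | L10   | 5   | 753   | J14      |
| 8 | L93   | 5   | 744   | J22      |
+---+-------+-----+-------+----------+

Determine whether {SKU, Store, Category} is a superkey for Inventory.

Rows 1 and 6 have the same {SKU, Store, Category} value (SKU=5, Store=744, Category=J53) but are distinct tuples, so {SKU, Store, Category} does not determine every attribute — not a superkey.

No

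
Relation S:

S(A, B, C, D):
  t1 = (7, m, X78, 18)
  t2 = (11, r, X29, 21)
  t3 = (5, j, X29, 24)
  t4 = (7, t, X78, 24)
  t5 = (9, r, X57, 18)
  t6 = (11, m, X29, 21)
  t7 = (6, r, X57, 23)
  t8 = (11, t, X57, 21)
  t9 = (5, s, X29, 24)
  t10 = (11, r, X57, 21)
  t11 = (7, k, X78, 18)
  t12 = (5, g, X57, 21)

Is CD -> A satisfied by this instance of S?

No

(C=X78, D=18): rows 1, 11 → A = 7, 7 ✓
(C=X29, D=21): rows 2, 6 → A = 11, 11 ✓
(C=X29, D=24): rows 3, 9 → A = 5, 5 ✓
(C=X78, D=24): row 4 → A = 7 ✓
(C=X57, D=18): row 5 → A = 9 ✓
(C=X57, D=23): row 7 → A = 6 ✓
(C=X57, D=21): rows 8, 10, 12 → A takes values {11, 5} — violation
Two rows agree on CD but differ on A, so CD -> A does not hold.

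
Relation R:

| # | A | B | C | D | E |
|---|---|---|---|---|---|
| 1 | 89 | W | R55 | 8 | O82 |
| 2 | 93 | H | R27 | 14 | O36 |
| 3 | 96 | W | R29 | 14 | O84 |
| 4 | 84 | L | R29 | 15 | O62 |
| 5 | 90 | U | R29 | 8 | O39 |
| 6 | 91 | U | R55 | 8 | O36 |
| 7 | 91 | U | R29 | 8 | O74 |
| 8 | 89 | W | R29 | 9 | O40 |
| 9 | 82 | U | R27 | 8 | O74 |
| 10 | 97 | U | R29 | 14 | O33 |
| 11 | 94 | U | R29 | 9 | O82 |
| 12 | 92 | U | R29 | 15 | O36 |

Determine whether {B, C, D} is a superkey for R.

No

Rows 5 and 7 have the same {B, C, D} value (B=U, C=R29, D=8) but are distinct tuples, so {B, C, D} does not determine every attribute — not a superkey.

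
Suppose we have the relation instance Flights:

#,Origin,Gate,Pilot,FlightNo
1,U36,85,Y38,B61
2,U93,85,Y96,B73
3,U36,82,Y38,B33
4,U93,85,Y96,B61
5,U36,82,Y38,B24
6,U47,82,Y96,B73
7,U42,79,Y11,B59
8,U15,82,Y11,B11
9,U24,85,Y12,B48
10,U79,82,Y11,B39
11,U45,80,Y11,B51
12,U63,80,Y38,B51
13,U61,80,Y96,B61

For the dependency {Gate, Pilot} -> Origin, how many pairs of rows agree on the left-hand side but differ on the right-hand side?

1

(Gate=85, Pilot=Y96): all 2 rows agree on Origin — 0 pairs.
(Gate=82, Pilot=Y38): all 2 rows agree on Origin — 0 pairs.
(Gate=82, Pilot=Y11): violating pairs (8,10) — 1 pair.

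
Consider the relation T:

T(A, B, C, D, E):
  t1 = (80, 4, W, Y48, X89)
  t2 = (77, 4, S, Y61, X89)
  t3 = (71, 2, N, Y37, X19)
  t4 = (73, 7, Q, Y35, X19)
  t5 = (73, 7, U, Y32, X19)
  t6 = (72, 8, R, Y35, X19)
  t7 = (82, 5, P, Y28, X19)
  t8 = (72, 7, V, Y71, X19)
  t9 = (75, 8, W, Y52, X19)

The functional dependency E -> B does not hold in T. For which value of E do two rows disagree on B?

X19

E=X89: rows 1, 2 → B = 4, 4 ✓
E=X19: rows 3, 4, 5, 6, 7, 8, 9 → B takes values {2, 7, 8, 5} — violation
The only E value with inconsistent B is E=X19.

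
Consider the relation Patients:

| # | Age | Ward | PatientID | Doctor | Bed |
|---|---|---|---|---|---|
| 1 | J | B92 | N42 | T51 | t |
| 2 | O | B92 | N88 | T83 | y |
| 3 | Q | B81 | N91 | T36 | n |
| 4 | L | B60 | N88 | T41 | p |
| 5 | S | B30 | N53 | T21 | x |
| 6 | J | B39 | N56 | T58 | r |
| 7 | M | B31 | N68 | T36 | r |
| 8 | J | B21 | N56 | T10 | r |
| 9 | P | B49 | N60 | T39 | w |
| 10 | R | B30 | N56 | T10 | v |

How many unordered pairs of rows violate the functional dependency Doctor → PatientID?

Doctor=T36: violating pairs (3,7) — 1 pair.
Doctor=T10: all 2 rows agree on PatientID — 0 pairs.

1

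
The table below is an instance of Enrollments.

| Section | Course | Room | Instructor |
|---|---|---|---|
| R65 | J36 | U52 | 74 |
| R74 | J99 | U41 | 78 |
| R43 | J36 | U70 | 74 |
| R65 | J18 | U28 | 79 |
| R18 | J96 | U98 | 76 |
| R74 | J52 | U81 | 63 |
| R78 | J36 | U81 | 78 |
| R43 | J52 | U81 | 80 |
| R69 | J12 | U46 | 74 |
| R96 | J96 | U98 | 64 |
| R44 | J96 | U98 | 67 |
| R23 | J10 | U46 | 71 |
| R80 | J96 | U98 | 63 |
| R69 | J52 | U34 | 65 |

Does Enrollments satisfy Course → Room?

No

Course=J36: 3 rows → Room takes values {U52, U70, U81} — violation
Course=J99: 1 row → Room = U41 ✓
Course=J18: 1 row → Room = U28 ✓
Course=J96: 4 rows → Room = U98, U98, U98, U98 ✓
Course=J52: 3 rows → Room takes values {U81, U34} — violation
Course=J12: 1 row → Room = U46 ✓
Course=J10: 1 row → Room = U46 ✓
Two rows agree on Course but differ on Room, so Course → Room does not hold.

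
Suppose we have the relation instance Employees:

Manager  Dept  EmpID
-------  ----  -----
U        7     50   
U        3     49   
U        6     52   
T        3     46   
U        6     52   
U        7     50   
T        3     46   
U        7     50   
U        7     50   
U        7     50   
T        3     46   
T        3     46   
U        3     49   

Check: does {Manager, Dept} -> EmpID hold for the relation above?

Yes

(Manager=U, Dept=7): 5 rows → EmpID = 50, 50, 50, 50, 50 ✓
(Manager=U, Dept=3): 2 rows → EmpID = 49, 49 ✓
(Manager=U, Dept=6): 2 rows → EmpID = 52, 52 ✓
(Manager=T, Dept=3): 4 rows → EmpID = 46, 46, 46, 46 ✓
Every {Manager, Dept} value is associated with a single EmpID value, so {Manager, Dept} -> EmpID holds.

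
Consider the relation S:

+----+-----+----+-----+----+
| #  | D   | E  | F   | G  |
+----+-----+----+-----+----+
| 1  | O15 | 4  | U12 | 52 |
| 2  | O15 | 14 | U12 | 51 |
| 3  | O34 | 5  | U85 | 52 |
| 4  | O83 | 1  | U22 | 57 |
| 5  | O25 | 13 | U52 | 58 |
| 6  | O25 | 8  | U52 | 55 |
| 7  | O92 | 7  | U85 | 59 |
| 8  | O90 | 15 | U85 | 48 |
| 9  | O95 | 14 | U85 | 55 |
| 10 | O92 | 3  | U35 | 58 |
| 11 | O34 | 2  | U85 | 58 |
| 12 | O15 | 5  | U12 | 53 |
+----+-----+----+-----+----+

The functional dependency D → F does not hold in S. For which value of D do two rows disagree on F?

D=O15: rows 1, 2, 12 → F = U12, U12, U12 ✓
D=O34: rows 3, 11 → F = U85, U85 ✓
D=O83: row 4 → F = U22 ✓
D=O25: rows 5, 6 → F = U52, U52 ✓
D=O92: rows 7, 10 → F takes values {U85, U35} — violation
D=O90: row 8 → F = U85 ✓
D=O95: row 9 → F = U85 ✓
The only D value with inconsistent F is D=O92.

O92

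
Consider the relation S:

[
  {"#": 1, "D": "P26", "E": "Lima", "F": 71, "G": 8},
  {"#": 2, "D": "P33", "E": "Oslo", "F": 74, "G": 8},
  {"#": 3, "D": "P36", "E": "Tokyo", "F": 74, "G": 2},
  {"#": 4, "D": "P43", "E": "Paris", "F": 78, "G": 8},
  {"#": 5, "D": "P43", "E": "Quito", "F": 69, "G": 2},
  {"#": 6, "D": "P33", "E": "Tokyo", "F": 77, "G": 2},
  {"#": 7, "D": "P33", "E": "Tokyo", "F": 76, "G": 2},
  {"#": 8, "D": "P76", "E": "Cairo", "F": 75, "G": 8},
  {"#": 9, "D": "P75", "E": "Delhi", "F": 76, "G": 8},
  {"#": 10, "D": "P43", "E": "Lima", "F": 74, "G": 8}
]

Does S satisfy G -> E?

G=8: rows 1, 2, 4, 8, 9, 10 → E takes values {Lima, Oslo, Paris, Cairo, Delhi} — violation
G=2: rows 3, 5, 6, 7 → E takes values {Tokyo, Quito} — violation
Two rows agree on G but differ on E, so G -> E does not hold.

No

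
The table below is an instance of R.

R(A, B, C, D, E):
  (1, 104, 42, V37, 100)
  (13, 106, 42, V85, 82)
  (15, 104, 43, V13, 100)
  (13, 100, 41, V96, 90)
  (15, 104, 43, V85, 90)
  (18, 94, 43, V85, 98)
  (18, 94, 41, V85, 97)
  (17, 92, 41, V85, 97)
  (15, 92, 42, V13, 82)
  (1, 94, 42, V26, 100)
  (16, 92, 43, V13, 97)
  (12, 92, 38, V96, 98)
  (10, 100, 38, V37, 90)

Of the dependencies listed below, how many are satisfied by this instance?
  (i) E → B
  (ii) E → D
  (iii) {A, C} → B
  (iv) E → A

(i) E → B: E=100: 3 rows → B takes values {104, 94} — violation; E=82: 2 rows → B takes values {106, 92} — violation; E=90: 3 rows → B takes values {100, 104} — violation; E=98: 2 rows → B takes values {94, 92} — violation; E=97: 3 rows → B takes values {94, 92} — violation — fails.
(ii) E → D: E=100: 3 rows → D takes values {V37, V13, V26} — violation; E=82: 2 rows → D takes values {V85, V13} — violation; E=90: 3 rows → D takes values {V96, V85, V37} — violation; E=98: 2 rows → D takes values {V85, V96} — violation; E=97: 3 rows → D takes values {V85, V13} — violation — fails.
(iii) {A, C} → B: (A=1, C=42): 2 rows → B takes values {104, 94} — violation — fails.
(iv) E → A: E=100: 3 rows → A takes values {1, 15} — violation; E=82: 2 rows → A takes values {13, 15} — violation; E=90: 3 rows → A takes values {13, 15, 10} — violation; E=98: 2 rows → A takes values {18, 12} — violation; E=97: 3 rows → A takes values {18, 17, 16} — violation — fails.
None of the 4 dependencies hold.

0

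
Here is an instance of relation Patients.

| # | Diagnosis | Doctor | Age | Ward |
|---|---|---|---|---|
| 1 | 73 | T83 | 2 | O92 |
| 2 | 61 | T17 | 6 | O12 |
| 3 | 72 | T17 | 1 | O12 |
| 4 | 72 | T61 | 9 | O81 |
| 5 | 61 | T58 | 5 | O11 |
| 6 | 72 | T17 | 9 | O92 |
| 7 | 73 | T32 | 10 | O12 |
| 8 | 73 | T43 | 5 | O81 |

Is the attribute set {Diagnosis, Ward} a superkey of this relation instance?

All 8 rows have distinct {Diagnosis, Ward} values, so {Diagnosis, Ward} → (all attributes) holds and {Diagnosis, Ward} is a superkey.

Yes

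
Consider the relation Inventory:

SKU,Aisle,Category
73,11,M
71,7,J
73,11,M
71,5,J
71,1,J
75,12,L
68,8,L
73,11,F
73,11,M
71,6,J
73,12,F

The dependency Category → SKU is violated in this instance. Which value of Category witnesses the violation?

L

Category=M: 3 rows → SKU = 73, 73, 73 ✓
Category=J: 4 rows → SKU = 71, 71, 71, 71 ✓
Category=L: 2 rows → SKU takes values {75, 68} — violation
Category=F: 2 rows → SKU = 73, 73 ✓
The only Category value with inconsistent SKU is Category=L.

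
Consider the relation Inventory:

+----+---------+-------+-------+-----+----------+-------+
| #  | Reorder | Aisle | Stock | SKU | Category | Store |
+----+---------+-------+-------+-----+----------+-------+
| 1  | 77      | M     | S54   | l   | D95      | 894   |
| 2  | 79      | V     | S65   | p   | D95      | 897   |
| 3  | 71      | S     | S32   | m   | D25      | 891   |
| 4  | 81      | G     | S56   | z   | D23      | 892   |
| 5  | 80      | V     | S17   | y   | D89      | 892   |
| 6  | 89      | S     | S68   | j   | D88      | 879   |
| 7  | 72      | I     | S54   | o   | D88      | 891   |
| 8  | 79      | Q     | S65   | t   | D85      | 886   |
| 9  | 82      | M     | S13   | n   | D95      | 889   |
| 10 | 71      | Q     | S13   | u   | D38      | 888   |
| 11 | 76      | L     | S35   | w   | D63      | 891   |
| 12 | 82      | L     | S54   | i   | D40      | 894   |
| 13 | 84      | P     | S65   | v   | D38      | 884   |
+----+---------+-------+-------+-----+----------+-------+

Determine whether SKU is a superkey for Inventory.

All 13 rows have distinct SKU values, so SKU → (all attributes) holds and SKU is a superkey.

Yes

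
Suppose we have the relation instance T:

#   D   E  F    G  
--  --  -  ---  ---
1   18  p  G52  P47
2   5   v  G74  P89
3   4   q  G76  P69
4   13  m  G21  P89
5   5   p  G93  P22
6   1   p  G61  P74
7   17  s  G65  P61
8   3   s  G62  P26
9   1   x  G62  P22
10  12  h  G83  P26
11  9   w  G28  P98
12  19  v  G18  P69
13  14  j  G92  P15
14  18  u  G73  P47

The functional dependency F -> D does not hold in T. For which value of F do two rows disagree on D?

G62

F=G52: row 1 → D = 18 ✓
F=G74: row 2 → D = 5 ✓
F=G76: row 3 → D = 4 ✓
F=G21: row 4 → D = 13 ✓
F=G93: row 5 → D = 5 ✓
F=G61: row 6 → D = 1 ✓
F=G65: row 7 → D = 17 ✓
F=G62: rows 8, 9 → D takes values {3, 1} — violation
F=G83: row 10 → D = 12 ✓
F=G28: row 11 → D = 9 ✓
F=G18: row 12 → D = 19 ✓
F=G92: row 13 → D = 14 ✓
F=G73: row 14 → D = 18 ✓
The only F value with inconsistent D is F=G62.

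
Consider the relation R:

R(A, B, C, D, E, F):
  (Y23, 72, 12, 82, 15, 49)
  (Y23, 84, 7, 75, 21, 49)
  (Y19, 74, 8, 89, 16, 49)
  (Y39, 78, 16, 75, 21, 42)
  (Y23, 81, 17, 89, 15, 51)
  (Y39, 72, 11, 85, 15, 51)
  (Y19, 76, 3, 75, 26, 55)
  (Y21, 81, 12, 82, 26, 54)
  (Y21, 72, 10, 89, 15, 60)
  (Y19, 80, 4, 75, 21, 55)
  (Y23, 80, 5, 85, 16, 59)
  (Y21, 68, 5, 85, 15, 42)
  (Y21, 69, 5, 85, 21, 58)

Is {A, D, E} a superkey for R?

Yes

All 13 rows have distinct {A, D, E} values, so {A, D, E} → (all attributes) holds and {A, D, E} is a superkey.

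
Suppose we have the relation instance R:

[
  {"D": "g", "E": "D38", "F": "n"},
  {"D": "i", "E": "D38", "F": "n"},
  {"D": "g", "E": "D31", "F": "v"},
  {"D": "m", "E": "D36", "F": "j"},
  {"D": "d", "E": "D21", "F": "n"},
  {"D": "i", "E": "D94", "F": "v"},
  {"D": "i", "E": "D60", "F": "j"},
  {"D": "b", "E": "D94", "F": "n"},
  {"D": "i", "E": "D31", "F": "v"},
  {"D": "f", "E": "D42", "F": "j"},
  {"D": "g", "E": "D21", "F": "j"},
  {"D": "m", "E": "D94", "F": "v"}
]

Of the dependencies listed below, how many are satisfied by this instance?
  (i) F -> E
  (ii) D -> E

0

(i) F -> E: F=n: 4 rows → E takes values {D38, D21, D94} — violation; F=v: 4 rows → E takes values {D31, D94} — violation; F=j: 4 rows → E takes values {D36, D60, D42, D21} — violation — fails.
(ii) D -> E: D=g: 3 rows → E takes values {D38, D31, D21} — violation; D=i: 4 rows → E takes values {D38, D94, D60, D31} — violation; D=m: 2 rows → E takes values {D36, D94} — violation — fails.
None of the 2 dependencies hold.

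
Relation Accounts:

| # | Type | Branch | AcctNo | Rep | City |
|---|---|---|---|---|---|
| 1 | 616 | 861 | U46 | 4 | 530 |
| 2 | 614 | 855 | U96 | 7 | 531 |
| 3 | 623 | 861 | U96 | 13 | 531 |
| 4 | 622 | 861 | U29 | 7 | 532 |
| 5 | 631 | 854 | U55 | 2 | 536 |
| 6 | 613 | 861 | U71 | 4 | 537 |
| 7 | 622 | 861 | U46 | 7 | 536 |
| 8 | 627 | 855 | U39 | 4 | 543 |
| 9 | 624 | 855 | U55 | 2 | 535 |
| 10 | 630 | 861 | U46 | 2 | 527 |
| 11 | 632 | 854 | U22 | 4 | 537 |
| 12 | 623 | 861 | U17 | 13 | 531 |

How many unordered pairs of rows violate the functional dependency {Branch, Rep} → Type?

(Branch=861, Rep=4): violating pairs (1,6) — 1 pair.
(Branch=861, Rep=13): all 2 rows agree on Type — 0 pairs.
(Branch=861, Rep=7): all 2 rows agree on Type — 0 pairs.

1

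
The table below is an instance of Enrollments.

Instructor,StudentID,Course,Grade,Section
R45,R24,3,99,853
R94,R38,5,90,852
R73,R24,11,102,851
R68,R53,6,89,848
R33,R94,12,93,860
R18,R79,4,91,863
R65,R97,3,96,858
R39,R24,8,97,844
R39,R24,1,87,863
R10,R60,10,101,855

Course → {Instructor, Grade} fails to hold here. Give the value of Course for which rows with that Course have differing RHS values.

Course=3: 2 rows → {Instructor,Grade} takes values {(R45, 99), (R65, 96)} — violation
Course=5: 1 row → {Instructor,Grade} = (R94, 90) ✓
Course=11: 1 row → {Instructor,Grade} = (R73, 102) ✓
Course=6: 1 row → {Instructor,Grade} = (R68, 89) ✓
Course=12: 1 row → {Instructor,Grade} = (R33, 93) ✓
Course=4: 1 row → {Instructor,Grade} = (R18, 91) ✓
Course=8: 1 row → {Instructor,Grade} = (R39, 97) ✓
Course=1: 1 row → {Instructor,Grade} = (R39, 87) ✓
Course=10: 1 row → {Instructor,Grade} = (R10, 101) ✓
The only Course value with inconsistent RHS is Course=3.

3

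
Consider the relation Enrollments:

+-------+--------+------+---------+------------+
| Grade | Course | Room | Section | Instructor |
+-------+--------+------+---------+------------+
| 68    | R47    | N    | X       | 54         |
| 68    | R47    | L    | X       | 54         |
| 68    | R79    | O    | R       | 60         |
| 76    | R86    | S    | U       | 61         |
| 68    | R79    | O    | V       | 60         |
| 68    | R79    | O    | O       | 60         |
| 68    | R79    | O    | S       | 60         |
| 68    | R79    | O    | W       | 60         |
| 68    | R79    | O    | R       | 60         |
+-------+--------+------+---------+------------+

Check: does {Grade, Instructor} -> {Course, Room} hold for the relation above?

(Grade=68, Instructor=54): 2 rows → {Course,Room} takes values {(R47, N), (R47, L)} — violation
(Grade=68, Instructor=60): 6 rows → {Course,Room} = (R79, O), (R79, O), (R79, O), (R79, O), (R79, O), (R79, O) ✓
(Grade=76, Instructor=61): 1 row → {Course,Room} = (R86, S) ✓
Two rows agree on {Grade, Instructor} but differ on {Course, Room}, so {Grade, Instructor} -> {Course, Room} does not hold.

No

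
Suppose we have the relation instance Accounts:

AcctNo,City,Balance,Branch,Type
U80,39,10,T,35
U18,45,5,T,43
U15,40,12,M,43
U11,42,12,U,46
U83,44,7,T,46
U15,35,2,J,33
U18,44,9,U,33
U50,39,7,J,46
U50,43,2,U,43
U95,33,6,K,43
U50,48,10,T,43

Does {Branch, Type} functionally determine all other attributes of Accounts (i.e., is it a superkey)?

Two distinct rows share (Branch=T, Type=43), so {Branch, Type} does not determine every attribute — not a superkey.

No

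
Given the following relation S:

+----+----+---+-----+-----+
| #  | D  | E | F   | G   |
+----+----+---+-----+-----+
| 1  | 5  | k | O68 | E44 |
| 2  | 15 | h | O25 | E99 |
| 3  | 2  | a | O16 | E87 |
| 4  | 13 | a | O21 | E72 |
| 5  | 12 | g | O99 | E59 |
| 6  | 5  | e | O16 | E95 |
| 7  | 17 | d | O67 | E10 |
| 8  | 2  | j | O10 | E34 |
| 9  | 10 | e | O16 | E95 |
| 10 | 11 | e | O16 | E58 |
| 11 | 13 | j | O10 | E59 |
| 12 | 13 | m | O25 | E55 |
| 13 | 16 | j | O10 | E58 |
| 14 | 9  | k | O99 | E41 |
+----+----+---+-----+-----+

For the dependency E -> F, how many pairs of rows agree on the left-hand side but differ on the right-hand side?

2

E=k: violating pairs (1,14) — 1 pair.
E=a: violating pairs (3,4) — 1 pair.
E=e: all 3 rows agree on F — 0 pairs.
E=j: all 3 rows agree on F — 0 pairs.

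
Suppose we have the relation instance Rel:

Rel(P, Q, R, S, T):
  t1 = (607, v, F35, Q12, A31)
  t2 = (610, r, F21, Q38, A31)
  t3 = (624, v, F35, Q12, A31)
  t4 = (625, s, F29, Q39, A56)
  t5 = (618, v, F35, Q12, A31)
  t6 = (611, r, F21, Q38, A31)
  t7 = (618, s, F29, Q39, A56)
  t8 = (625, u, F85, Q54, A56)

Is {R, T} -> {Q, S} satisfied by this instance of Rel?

Yes

(R=F35, T=A31): rows 1, 3, 5 → {Q,S} = (v, Q12), (v, Q12), (v, Q12) ✓
(R=F21, T=A31): rows 2, 6 → {Q,S} = (r, Q38), (r, Q38) ✓
(R=F29, T=A56): rows 4, 7 → {Q,S} = (s, Q39), (s, Q39) ✓
(R=F85, T=A56): row 8 → {Q,S} = (u, Q54) ✓
Every {R, T} value is associated with a single {Q, S} value, so {R, T} -> {Q, S} holds.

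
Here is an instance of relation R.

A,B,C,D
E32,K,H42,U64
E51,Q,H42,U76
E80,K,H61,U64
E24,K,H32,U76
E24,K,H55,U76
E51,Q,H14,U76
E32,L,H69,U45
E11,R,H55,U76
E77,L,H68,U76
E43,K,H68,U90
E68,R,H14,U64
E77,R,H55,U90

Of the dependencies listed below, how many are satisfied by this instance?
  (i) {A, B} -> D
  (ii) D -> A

1

(i) {A, B} -> D: every LHS value maps to a single RHS value — holds.
(ii) D -> A: D=U64: 3 rows → A takes values {E32, E80, E68} — violation; D=U76: 6 rows → A takes values {E51, E24, E11, E77} — violation; D=U90: 2 rows → A takes values {E43, E77} — violation — fails.
1 of the 2 dependencies holds.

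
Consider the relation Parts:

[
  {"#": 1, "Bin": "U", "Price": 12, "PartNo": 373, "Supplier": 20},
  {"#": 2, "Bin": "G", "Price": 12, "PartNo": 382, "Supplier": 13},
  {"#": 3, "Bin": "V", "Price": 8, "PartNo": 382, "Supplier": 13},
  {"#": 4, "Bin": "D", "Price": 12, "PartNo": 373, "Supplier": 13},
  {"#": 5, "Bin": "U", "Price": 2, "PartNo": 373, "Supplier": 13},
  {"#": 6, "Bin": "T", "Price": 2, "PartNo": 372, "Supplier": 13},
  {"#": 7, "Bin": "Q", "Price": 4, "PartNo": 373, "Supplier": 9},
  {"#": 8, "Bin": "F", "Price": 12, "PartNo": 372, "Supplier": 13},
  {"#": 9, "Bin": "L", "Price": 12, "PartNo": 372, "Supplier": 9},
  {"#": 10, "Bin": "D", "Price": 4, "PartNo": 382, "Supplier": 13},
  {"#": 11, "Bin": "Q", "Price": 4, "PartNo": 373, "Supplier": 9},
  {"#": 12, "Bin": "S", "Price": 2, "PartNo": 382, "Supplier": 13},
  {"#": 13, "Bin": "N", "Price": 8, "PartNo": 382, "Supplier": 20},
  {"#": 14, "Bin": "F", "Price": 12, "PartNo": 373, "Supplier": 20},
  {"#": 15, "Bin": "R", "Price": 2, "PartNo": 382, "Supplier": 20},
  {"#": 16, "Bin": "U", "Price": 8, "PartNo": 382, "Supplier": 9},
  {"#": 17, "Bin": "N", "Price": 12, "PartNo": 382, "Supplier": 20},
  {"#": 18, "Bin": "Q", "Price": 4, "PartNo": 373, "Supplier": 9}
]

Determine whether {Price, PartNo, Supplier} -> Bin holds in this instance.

(Price=12, PartNo=373, Supplier=20): rows 1, 14 → Bin takes values {U, F} — violation
(Price=12, PartNo=382, Supplier=13): row 2 → Bin = G ✓
(Price=8, PartNo=382, Supplier=13): row 3 → Bin = V ✓
(Price=12, PartNo=373, Supplier=13): row 4 → Bin = D ✓
(Price=2, PartNo=373, Supplier=13): row 5 → Bin = U ✓
(Price=2, PartNo=372, Supplier=13): row 6 → Bin = T ✓
(Price=4, PartNo=373, Supplier=9): rows 7, 11, 18 → Bin = Q, Q, Q ✓
(Price=12, PartNo=372, Supplier=13): row 8 → Bin = F ✓
(Price=12, PartNo=372, Supplier=9): row 9 → Bin = L ✓
(Price=4, PartNo=382, Supplier=13): row 10 → Bin = D ✓
(Price=2, PartNo=382, Supplier=13): row 12 → Bin = S ✓
(Price=8, PartNo=382, Supplier=20): row 13 → Bin = N ✓
(Price=2, PartNo=382, Supplier=20): row 15 → Bin = R ✓
(Price=8, PartNo=382, Supplier=9): row 16 → Bin = U ✓
(Price=12, PartNo=382, Supplier=20): row 17 → Bin = N ✓
Two rows agree on {Price, PartNo, Supplier} but differ on Bin, so {Price, PartNo, Supplier} -> Bin does not hold.

No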